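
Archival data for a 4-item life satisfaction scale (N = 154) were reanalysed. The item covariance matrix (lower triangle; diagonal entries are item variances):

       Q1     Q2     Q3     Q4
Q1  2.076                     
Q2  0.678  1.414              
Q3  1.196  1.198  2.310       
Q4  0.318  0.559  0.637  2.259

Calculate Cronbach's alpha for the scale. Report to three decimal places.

ΣVar(i) = 2.076 + 1.414 + 2.310 + 2.259 = 8.059
Σ_{i<j} σ_ij = 4.586
σ²_T = 8.059 + 2 × 4.586 = 17.231
α = (k/(k−1))·(1 − ΣVar(i)/σ²_T) = (4/3)·(1 − 8.059/17.231) = 0.710

α = 0.710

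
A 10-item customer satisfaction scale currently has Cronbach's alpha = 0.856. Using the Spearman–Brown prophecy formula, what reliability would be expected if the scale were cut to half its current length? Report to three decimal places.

Length factor m = 1/2
α' = m·α / (1 − (1−m)·α)
   = 1/2 × 0.856 / (1 − (1 − 1/2) × 0.856)
   = 0.4280 / 0.5720 = 0.748

predicted reliability = 0.748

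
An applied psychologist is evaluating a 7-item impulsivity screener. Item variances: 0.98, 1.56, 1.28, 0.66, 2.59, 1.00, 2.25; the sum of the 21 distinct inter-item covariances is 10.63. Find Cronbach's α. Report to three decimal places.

α = 0.785

ΣVar(i) = 0.98 + 1.56 + 1.28 + 0.66 + 2.59 + 1.00 + 2.25 = 10.32
Sum of distinct covariances = 10.63
σ²_T = ΣVar(i) + 2·Σcov = 10.32 + 2 × 10.63 = 31.58
α = (7/6)·(1 − 10.32/31.58) = 0.785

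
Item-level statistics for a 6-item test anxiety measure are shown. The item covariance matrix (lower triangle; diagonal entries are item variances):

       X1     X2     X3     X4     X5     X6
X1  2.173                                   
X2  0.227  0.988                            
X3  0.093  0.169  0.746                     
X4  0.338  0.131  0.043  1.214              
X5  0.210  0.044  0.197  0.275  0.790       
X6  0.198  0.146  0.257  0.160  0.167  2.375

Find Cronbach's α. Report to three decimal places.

Cronbach's α = 0.469

sum of item variances = 2.173 + 0.988 + 0.746 + 1.214 + 0.790 + 2.375 = 8.286
Sum of the distinct covariances = 2.655
Var(T) = 8.286 + 2 × 2.655 = 13.596
α = (k/(k−1))·(1 − sum of item variances/Var(T)) = (6/5)·(1 − 8.286/13.596) = 0.469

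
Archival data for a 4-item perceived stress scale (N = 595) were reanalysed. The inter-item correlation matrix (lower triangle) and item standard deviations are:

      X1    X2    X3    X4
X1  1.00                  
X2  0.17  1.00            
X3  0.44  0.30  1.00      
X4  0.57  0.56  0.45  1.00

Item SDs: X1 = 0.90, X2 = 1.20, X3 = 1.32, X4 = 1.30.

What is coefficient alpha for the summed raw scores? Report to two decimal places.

Σσ²ᵢ = 0.90² + 1.20² + 1.32² + 1.30² = 5.6824
Covariances σ_ij = r_ij · s_i · s_j:
  σ(X1,X2) = 0.17 × 0.90 × 1.20 = 0.1836
  σ(X1,X3) = 0.44 × 0.90 × 1.32 = 0.5227
  σ(X1,X4) = 0.57 × 0.90 × 1.30 = 0.6669
  σ(X2,X3) = 0.30 × 1.20 × 1.32 = 0.4752
  σ(X2,X4) = 0.56 × 1.20 × 1.30 = 0.8736
  σ(X3,X4) = 0.45 × 1.32 × 1.30 = 0.7722
σ²_T = Σσ²ᵢ + 2·Σσ_ij = 5.6824 + 2 × 3.4942 = 12.6708
α = (4/3)·(1 − 5.6824/12.6708) = 0.74

coefficient alpha = 0.74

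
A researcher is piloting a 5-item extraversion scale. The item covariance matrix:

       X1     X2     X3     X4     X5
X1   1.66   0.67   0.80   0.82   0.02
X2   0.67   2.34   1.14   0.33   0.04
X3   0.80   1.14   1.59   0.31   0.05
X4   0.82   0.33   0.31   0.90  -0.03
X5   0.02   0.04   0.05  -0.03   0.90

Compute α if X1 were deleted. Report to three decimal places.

Remaining items: X2, X3, X4, X5 (k = 4).
ΣVar(i) = 2.34 + 1.59 + 0.90 + 0.90 = 5.73
σ²_T = 5.73 + 2 × 1.84 = 9.41
α (item deleted) = (4/3)·(1 − 5.73/9.41) = 0.521

α = 0.521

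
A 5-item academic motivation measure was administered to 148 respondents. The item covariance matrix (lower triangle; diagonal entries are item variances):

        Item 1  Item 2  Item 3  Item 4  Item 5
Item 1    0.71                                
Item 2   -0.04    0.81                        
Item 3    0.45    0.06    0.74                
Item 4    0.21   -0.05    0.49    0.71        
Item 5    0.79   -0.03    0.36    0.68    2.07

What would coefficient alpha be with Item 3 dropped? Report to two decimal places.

α = 0.56

Remaining items: Item 1, Item 2, Item 4, Item 5 (k = 4).
Σσ²ᵢ = 0.71 + 0.81 + 0.71 + 2.07 = 4.30
total variance = 4.30 + 2 × 1.56 = 7.42
α (item deleted) = (4/3)·(1 − 4.30/7.42) = 0.56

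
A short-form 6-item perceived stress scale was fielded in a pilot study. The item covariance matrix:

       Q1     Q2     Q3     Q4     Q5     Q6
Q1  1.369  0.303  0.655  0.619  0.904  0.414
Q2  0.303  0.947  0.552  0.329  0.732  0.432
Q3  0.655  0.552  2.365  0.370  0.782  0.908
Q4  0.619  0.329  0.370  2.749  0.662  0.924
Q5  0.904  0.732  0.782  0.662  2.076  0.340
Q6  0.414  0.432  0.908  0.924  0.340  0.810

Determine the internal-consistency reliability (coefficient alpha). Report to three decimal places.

ΣVar(i) = 1.369 + 0.947 + 2.365 + 2.749 + 2.076 + 0.810 = 10.316
Sum of off-diagonal covariances = 8.926
σ²_total = 10.316 + 2 × 8.926 = 28.168
α = (k/(k−1))·(1 − ΣVar(i)/σ²_total) = (6/5)·(1 − 10.316/28.168) = 0.761

α = 0.761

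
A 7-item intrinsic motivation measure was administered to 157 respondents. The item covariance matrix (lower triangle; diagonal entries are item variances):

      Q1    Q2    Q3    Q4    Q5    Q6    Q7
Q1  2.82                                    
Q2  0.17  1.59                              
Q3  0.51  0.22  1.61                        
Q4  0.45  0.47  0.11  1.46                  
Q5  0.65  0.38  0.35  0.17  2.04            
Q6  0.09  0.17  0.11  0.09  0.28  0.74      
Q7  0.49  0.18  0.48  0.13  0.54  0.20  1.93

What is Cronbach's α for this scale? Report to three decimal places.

Σσᵢ² = 2.82 + 1.59 + 1.61 + 1.46 + 2.04 + 0.74 + 1.93 = 12.19
Σ_{i<j} σ_ij = 6.24
Var(T) = 12.19 + 2 × 6.24 = 24.67
α = (k/(k−1))·(1 − Σσᵢ²/Var(T)) = (7/6)·(1 − 12.19/24.67) = 0.590

Cronbach's α = 0.590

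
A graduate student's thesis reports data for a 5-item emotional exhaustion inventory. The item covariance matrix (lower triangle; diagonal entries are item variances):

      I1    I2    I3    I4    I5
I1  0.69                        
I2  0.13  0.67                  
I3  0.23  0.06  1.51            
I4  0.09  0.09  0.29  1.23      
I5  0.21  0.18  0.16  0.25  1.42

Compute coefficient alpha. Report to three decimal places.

coefficient alpha = 0.475

Σσᵢ² = 0.69 + 0.67 + 1.51 + 1.23 + 1.42 = 5.52
Sum of off-diagonal covariances = 1.69
σ²_total = 5.52 + 2 × 1.69 = 8.90
α = (k/(k−1))·(1 − Σσᵢ²/σ²_total) = (5/4)·(1 − 5.52/8.90) = 0.475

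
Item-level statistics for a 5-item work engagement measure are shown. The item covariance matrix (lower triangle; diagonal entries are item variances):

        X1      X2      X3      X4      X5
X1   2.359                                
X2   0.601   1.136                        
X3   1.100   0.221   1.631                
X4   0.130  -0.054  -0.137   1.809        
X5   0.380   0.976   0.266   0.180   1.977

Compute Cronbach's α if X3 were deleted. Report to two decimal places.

Cronbach's α = 0.50

Remaining items: X1, X2, X4, X5 (k = 4).
Σσ²ᵢ = 2.359 + 1.136 + 1.809 + 1.977 = 7.281
Var(T) = 7.281 + 2 × 2.213 = 11.707
α (item deleted) = (4/3)·(1 − 7.281/11.707) = 0.50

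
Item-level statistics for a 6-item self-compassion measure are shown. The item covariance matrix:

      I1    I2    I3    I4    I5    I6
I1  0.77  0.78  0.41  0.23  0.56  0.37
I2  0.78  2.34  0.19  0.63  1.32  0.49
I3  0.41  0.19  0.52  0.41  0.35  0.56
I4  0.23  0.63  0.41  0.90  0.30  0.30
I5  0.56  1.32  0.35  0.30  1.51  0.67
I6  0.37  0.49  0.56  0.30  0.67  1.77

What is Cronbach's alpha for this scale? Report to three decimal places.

ΣVar(i) = 0.77 + 2.34 + 0.52 + 0.90 + 1.51 + 1.77 = 7.81
Sum of the distinct covariances = 7.57
total variance = 7.81 + 2 × 7.57 = 22.95
α = (k/(k−1))·(1 − ΣVar(i)/total variance) = (6/5)·(1 − 7.81/22.95) = 0.792

α = 0.792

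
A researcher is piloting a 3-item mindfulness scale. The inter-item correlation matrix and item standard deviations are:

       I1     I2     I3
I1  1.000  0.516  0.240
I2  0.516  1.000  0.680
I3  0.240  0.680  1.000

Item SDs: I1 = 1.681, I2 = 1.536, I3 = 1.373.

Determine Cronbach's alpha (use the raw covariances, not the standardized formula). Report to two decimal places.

Σσ²ᵢ = 1.681² + 1.536² + 1.373² = 7.0702
Covariances σ_ij = r_ij · s_i · s_j:
  σ(I1,I2) = 0.516 × 1.681 × 1.536 = 1.3323
  σ(I1,I3) = 0.240 × 1.681 × 1.373 = 0.5539
  σ(I2,I3) = 0.680 × 1.536 × 1.373 = 1.4341
σ²_T = Σσ²ᵢ + 2·Σσ_ij = 7.0702 + 2 × 3.3203 = 13.7108
α = (3/2)·(1 − 7.0702/13.7108) = 0.73

α = 0.73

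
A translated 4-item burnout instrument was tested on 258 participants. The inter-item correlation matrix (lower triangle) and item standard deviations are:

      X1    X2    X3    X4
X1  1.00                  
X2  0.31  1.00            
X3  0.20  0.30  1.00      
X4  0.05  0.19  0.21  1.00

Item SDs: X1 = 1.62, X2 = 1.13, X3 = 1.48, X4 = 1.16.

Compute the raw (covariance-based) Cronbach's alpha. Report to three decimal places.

Σσ²ᵢ = 1.62² + 1.13² + 1.48² + 1.16² = 7.4373
Covariances σ_ij = r_ij · s_i · s_j:
  σ(X1,X2) = 0.31 × 1.62 × 1.13 = 0.5675
  σ(X1,X3) = 0.20 × 1.62 × 1.48 = 0.4795
  σ(X1,X4) = 0.05 × 1.62 × 1.16 = 0.0940
  σ(X2,X3) = 0.30 × 1.13 × 1.48 = 0.5017
  σ(X2,X4) = 0.19 × 1.13 × 1.16 = 0.2491
  σ(X3,X4) = 0.21 × 1.48 × 1.16 = 0.3605
σ²_T = Σσ²ᵢ + 2·Σσ_ij = 7.4373 + 2 × 2.2523 = 11.9419
α = (4/3)·(1 − 7.4373/11.9419) = 0.503

α = 0.503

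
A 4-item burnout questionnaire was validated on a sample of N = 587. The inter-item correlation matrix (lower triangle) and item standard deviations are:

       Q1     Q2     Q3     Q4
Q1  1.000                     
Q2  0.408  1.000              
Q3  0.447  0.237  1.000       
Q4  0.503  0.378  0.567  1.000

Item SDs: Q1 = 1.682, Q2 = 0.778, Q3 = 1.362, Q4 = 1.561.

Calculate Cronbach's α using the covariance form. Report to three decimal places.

Σσ²ᵢ = 1.682² + 0.778² + 1.362² + 1.561² = 7.7262
Covariances σ_ij = r_ij · s_i · s_j:
  σ(Q1,Q2) = 0.408 × 1.682 × 0.778 = 0.5339
  σ(Q1,Q3) = 0.447 × 1.682 × 1.362 = 1.0240
  σ(Q1,Q4) = 0.503 × 1.682 × 1.561 = 1.3207
  σ(Q2,Q3) = 0.237 × 0.778 × 1.362 = 0.2511
  σ(Q2,Q4) = 0.378 × 0.778 × 1.561 = 0.4591
  σ(Q3,Q4) = 0.567 × 1.362 × 1.561 = 1.2055
σ²_T = Σσ²ᵢ + 2·Σσ_ij = 7.7262 + 2 × 4.7943 = 17.3148
α = (4/3)·(1 − 7.7262/17.3148) = 0.738

α = 0.738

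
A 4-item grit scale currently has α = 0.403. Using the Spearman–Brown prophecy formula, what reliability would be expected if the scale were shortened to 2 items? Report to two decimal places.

predicted reliability = 0.25

Length factor m = 2/4 = 0.5000
α' = m·α / (1 − (1−m)·α)
   = 2/4 × 0.403 / (1 − (1 − 2/4) × 0.403)
   = 0.2015 / 0.7985 = 0.25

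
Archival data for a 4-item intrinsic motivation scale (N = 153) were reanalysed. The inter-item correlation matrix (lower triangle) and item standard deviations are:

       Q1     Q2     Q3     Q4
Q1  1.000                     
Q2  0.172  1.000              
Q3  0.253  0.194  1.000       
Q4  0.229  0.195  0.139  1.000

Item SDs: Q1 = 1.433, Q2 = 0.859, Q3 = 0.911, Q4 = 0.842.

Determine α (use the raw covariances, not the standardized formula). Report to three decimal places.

α = 0.480

Σσ²ᵢ = 1.433² + 0.859² + 0.911² + 0.842² = 4.3303
Covariances σ_ij = r_ij · s_i · s_j:
  σ(Q1,Q2) = 0.172 × 1.433 × 0.859 = 0.2117
  σ(Q1,Q3) = 0.253 × 1.433 × 0.911 = 0.3303
  σ(Q1,Q4) = 0.229 × 1.433 × 0.842 = 0.2763
  σ(Q2,Q3) = 0.194 × 0.859 × 0.911 = 0.1518
  σ(Q2,Q4) = 0.195 × 0.859 × 0.842 = 0.1410
  σ(Q3,Q4) = 0.139 × 0.911 × 0.842 = 0.1066
σ²_T = Σσ²ᵢ + 2·Σσ_ij = 4.3303 + 2 × 1.2177 = 6.7657
α = (4/3)·(1 − 4.3303/6.7657) = 0.480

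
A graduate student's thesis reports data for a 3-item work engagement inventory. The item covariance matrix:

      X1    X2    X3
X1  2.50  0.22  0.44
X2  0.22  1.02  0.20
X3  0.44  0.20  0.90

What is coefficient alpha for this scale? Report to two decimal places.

α = 0.42

Σσ²ᵢ = 2.50 + 1.02 + 0.90 = 4.42
Σ_{i<j} σ_ij = 0.86
total variance = 4.42 + 2 × 0.86 = 6.14
α = (k/(k−1))·(1 − Σσ²ᵢ/total variance) = (3/2)·(1 − 4.42/6.14) = 0.42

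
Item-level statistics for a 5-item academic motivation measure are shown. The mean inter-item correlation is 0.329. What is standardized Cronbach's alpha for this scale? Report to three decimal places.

standardized Cronbach's alpha = 0.710

Standardized α = k·r̄ / (1 + (k−1)·r̄) = 5 × 0.329 / (1 + 4 × 0.329)
  = 1.6450 / 2.3160 = 0.710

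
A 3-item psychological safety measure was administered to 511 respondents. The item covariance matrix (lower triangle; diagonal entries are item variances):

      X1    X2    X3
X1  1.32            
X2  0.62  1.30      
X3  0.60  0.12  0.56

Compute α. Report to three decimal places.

α = 0.686

sum of item variances = 1.32 + 1.30 + 0.56 = 3.18
Sum of off-diagonal covariances = 1.34
σ²_T = 3.18 + 2 × 1.34 = 5.86
α = (k/(k−1))·(1 − sum of item variances/σ²_T) = (3/2)·(1 − 3.18/5.86) = 0.686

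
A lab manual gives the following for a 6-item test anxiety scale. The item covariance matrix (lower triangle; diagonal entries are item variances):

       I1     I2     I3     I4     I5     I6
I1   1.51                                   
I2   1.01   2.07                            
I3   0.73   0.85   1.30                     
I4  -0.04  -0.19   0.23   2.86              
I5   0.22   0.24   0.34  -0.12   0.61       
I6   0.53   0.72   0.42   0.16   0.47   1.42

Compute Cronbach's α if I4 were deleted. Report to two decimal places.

Remaining items: I1, I2, I3, I5, I6 (k = 5).
Σσ²ᵢ = 1.51 + 2.07 + 1.30 + 0.61 + 1.42 = 6.91
σ²_T = 6.91 + 2 × 5.53 = 17.97
α (item deleted) = (5/4)·(1 − 6.91/17.97) = 0.77

α = 0.77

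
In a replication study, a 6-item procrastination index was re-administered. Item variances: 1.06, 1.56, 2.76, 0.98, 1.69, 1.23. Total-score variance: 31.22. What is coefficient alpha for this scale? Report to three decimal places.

α = 0.843

ΣVar(i) = 1.06 + 1.56 + 2.76 + 0.98 + 1.69 + 1.23 = 9.28
α = (k/(k−1))·(1 − ΣVar(i)/σ²_T) = (6/5)·(1 − 9.28/31.22) = 0.843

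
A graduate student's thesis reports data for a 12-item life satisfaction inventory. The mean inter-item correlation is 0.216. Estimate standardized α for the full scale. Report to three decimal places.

Standardized α = k·r̄ / (1 + (k−1)·r̄) = 12 × 0.216 / (1 + 11 × 0.216)
  = 2.5920 / 3.3760 = 0.768

α = 0.768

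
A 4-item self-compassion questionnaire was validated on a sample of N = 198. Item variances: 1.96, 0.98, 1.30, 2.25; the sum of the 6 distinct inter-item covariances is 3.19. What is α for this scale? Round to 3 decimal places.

sum of item variances = 1.96 + 0.98 + 1.30 + 2.25 = 6.49
Sum of distinct covariances = 3.19
σ²_T = sum of item variances + 2·Σcov = 6.49 + 2 × 3.19 = 12.87
α = (4/3)·(1 − 6.49/12.87) = 0.661

α = 0.661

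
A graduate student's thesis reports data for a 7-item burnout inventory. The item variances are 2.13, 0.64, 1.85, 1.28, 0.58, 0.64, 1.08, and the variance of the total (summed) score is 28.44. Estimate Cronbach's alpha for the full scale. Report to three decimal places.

Σσᵢ² = 2.13 + 0.64 + 1.85 + 1.28 + 0.58 + 0.64 + 1.08 = 8.20
α = (k/(k−1))·(1 − Σσᵢ²/Var(T)) = (7/6)·(1 − 8.20/28.44) = 0.830

α = 0.830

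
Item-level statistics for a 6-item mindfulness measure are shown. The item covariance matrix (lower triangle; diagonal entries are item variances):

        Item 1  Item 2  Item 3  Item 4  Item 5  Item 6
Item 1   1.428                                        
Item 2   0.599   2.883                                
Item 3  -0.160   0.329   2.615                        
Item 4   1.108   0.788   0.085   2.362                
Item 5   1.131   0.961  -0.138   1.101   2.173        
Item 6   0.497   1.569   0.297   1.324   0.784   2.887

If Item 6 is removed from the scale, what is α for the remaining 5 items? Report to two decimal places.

α = 0.63

Remaining items: Item 1, Item 2, Item 3, Item 4, Item 5 (k = 5).
ΣVar(i) = 1.428 + 2.883 + 2.615 + 2.362 + 2.173 = 11.461
σ²_T = 11.461 + 2 × 5.804 = 23.069
α (item deleted) = (5/4)·(1 − 11.461/23.069) = 0.63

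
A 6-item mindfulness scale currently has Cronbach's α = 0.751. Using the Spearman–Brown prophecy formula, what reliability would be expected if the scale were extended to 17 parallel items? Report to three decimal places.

predicted reliability = 0.895

Length factor m = 17/6 = 2.8333
α' = m·α / (1 + (m−1)·α)
   = 17/6 × 0.751 / (1 + (17/6 − 1) × 0.751)
   = 2.1278 / 2.3768 = 0.895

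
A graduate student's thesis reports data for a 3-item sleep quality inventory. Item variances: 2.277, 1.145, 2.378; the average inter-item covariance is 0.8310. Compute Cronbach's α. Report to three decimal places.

Σσ²ᵢ = 2.277 + 1.145 + 2.378 = 5.800
Sum of the 3 distinct covariances = 3 × 0.8310 = 2.4930
total variance = Σσ²ᵢ + 2·Σcov = 5.800 + 2 × 2.4930 = 10.7860
α = (3/2)·(1 − 5.800/10.7860) = 0.693

α = 0.693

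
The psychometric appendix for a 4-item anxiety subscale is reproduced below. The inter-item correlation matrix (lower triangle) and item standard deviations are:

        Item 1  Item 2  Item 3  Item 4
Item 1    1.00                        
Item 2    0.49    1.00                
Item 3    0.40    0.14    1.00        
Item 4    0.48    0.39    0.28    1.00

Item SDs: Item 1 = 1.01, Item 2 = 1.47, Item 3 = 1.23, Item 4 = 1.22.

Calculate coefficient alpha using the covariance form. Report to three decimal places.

coefficient alpha = 0.677

Σσ²ᵢ = 1.01² + 1.47² + 1.23² + 1.22² = 6.1823
Covariances σ_ij = r_ij · s_i · s_j:
  σ(Item 1,Item 2) = 0.49 × 1.01 × 1.47 = 0.7275
  σ(Item 1,Item 3) = 0.40 × 1.01 × 1.23 = 0.4969
  σ(Item 1,Item 4) = 0.48 × 1.01 × 1.22 = 0.5915
  σ(Item 2,Item 3) = 0.14 × 1.47 × 1.23 = 0.2531
  σ(Item 2,Item 4) = 0.39 × 1.47 × 1.22 = 0.6994
  σ(Item 3,Item 4) = 0.28 × 1.23 × 1.22 = 0.4202
σ²_T = Σσ²ᵢ + 2·Σσ_ij = 6.1823 + 2 × 3.1886 = 12.5595
α = (4/3)·(1 − 6.1823/12.5595) = 0.677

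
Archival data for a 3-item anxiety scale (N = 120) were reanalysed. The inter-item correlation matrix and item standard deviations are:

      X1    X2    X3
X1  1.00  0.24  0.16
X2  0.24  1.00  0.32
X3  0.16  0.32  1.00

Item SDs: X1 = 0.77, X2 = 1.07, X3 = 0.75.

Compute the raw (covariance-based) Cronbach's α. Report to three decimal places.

Σσ²ᵢ = 0.77² + 1.07² + 0.75² = 2.3003
Covariances σ_ij = r_ij · s_i · s_j:
  σ(X1,X2) = 0.24 × 0.77 × 1.07 = 0.1977
  σ(X1,X3) = 0.16 × 0.77 × 0.75 = 0.0924
  σ(X2,X3) = 0.32 × 1.07 × 0.75 = 0.2568
σ²_T = Σσ²ᵢ + 2·Σσ_ij = 2.3003 + 2 × 0.5469 = 3.3941
α = (3/2)·(1 − 2.3003/3.3941) = 0.483

α = 0.483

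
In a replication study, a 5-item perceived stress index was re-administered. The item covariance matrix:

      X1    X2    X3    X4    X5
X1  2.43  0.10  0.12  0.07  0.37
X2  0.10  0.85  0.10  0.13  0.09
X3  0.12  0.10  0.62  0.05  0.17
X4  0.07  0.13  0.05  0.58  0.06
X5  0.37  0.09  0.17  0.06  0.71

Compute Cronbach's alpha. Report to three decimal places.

sum of item variances = 2.43 + 0.85 + 0.62 + 0.58 + 0.71 = 5.19
Σ_{i<j} σ_ij = 1.26
σ²_total = 5.19 + 2 × 1.26 = 7.71
α = (k/(k−1))·(1 − sum of item variances/σ²_total) = (5/4)·(1 − 5.19/7.71) = 0.409

α = 0.409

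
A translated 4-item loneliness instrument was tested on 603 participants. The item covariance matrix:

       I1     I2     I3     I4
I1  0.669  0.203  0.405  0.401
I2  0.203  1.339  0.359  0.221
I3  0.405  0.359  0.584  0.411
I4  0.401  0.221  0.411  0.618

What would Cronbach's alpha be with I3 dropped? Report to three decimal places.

α = 0.579

Remaining items: I1, I2, I4 (k = 3).
ΣVar(i) = 0.669 + 1.339 + 0.618 = 2.626
σ²_T = 2.626 + 2 × 0.825 = 4.276
α (item deleted) = (3/2)·(1 − 2.626/4.276) = 0.579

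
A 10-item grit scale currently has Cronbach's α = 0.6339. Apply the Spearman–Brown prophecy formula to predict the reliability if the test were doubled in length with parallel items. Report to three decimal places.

predicted reliability = 0.776

Length factor m = 2
α' = m·α / (1 + (m−1)·α)
   = 2 × 0.6339 / (1 + (2 − 1) × 0.6339)
   = 1.2678 / 1.6339 = 0.776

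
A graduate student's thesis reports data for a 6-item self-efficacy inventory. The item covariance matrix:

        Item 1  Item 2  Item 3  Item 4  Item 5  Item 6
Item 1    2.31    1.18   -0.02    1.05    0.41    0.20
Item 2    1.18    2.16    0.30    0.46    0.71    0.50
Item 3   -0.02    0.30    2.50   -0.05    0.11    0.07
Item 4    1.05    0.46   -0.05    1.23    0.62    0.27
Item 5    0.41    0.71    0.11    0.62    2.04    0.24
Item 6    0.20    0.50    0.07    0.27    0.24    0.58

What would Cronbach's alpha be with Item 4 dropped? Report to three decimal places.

Remaining items: Item 1, Item 2, Item 3, Item 5, Item 6 (k = 5).
sum of item variances = 2.31 + 2.16 + 2.50 + 2.04 + 0.58 = 9.59
σ²_total = 9.59 + 2 × 3.70 = 16.99
α (item deleted) = (5/4)·(1 − 9.59/16.99) = 0.544

Cronbach's alpha = 0.544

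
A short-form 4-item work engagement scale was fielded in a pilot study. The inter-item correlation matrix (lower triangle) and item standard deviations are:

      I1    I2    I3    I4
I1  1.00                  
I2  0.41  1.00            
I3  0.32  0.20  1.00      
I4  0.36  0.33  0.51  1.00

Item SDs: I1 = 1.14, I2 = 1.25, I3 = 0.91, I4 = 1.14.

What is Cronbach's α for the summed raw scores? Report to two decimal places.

Cronbach's α = 0.68

Σσ²ᵢ = 1.14² + 1.25² + 0.91² + 1.14² = 4.9898
Covariances σ_ij = r_ij · s_i · s_j:
  σ(I1,I2) = 0.41 × 1.14 × 1.25 = 0.5842
  σ(I1,I3) = 0.32 × 1.14 × 0.91 = 0.3320
  σ(I1,I4) = 0.36 × 1.14 × 1.14 = 0.4679
  σ(I2,I3) = 0.20 × 1.25 × 0.91 = 0.2275
  σ(I2,I4) = 0.33 × 1.25 × 1.14 = 0.4703
  σ(I3,I4) = 0.51 × 0.91 × 1.14 = 0.5291
σ²_T = Σσ²ᵢ + 2·Σσ_ij = 4.9898 + 2 × 2.6110 = 10.2118
α = (4/3)·(1 − 4.9898/10.2118) = 0.68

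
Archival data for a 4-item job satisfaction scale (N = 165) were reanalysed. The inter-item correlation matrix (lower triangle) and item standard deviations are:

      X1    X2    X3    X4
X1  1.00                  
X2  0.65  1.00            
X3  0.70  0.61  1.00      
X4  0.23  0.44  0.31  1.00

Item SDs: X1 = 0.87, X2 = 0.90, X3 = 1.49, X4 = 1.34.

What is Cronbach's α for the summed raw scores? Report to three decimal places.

Cronbach's α = 0.756

Σσ²ᵢ = 0.87² + 0.90² + 1.49² + 1.34² = 5.5826
Covariances σ_ij = r_ij · s_i · s_j:
  σ(X1,X2) = 0.65 × 0.87 × 0.90 = 0.5090
  σ(X1,X3) = 0.70 × 0.87 × 1.49 = 0.9074
  σ(X1,X4) = 0.23 × 0.87 × 1.34 = 0.2681
  σ(X2,X3) = 0.61 × 0.90 × 1.49 = 0.8180
  σ(X2,X4) = 0.44 × 0.90 × 1.34 = 0.5306
  σ(X3,X4) = 0.31 × 1.49 × 1.34 = 0.6189
σ²_T = Σσ²ᵢ + 2·Σσ_ij = 5.5826 + 2 × 3.6520 = 12.8866
α = (4/3)·(1 − 5.5826/12.8866) = 0.756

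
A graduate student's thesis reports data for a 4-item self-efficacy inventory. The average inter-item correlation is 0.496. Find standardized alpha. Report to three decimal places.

Standardized α = k·r̄ / (1 + (k−1)·r̄) = 4 × 0.496 / (1 + 3 × 0.496)
  = 1.9840 / 2.4880 = 0.797

α = 0.797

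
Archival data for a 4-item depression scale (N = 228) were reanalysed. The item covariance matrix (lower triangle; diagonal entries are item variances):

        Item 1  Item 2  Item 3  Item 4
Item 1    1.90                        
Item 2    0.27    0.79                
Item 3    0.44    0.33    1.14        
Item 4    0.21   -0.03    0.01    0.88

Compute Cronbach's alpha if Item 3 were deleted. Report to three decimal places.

Cronbach's alpha = 0.302

Remaining items: Item 1, Item 2, Item 4 (k = 3).
sum of item variances = 1.90 + 0.79 + 0.88 = 3.57
σ²_T = 3.57 + 2 × 0.45 = 4.47
α (item deleted) = (3/2)·(1 − 3.57/4.47) = 0.302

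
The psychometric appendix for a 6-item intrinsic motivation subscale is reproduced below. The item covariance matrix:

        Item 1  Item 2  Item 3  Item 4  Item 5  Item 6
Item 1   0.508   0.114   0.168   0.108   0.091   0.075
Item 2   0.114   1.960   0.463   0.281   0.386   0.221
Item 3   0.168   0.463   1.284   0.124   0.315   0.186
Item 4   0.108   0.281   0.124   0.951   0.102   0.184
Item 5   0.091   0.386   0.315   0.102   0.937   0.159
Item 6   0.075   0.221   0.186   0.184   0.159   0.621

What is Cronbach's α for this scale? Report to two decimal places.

Σσ²ᵢ = 0.508 + 1.960 + 1.284 + 0.951 + 0.937 + 0.621 = 6.261
Sum of off-diagonal covariances = 2.977
Var(T) = 6.261 + 2 × 2.977 = 12.215
α = (k/(k−1))·(1 − Σσ²ᵢ/Var(T)) = (6/5)·(1 − 6.261/12.215) = 0.58

Cronbach's α = 0.58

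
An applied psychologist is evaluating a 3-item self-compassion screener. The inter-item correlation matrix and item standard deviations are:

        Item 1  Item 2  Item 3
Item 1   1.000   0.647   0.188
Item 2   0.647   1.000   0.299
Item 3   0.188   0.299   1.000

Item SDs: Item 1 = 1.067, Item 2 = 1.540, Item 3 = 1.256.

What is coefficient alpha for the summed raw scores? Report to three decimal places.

Σσ²ᵢ = 1.067² + 1.540² + 1.256² = 5.0876
Covariances σ_ij = r_ij · s_i · s_j:
  σ(Item 1,Item 2) = 0.647 × 1.067 × 1.540 = 1.0631
  σ(Item 1,Item 3) = 0.188 × 1.067 × 1.256 = 0.2519
  σ(Item 2,Item 3) = 0.299 × 1.540 × 1.256 = 0.5783
σ²_T = Σσ²ᵢ + 2·Σσ_ij = 5.0876 + 2 × 1.8933 = 8.8742
α = (3/2)·(1 − 5.0876/8.8742) = 0.640

α = 0.640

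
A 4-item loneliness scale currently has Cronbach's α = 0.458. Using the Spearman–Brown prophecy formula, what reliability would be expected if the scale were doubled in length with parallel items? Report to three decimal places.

predicted reliability = 0.628

Length factor m = 2
α' = m·α / (1 + (m−1)·α)
   = 2 × 0.458 / (1 + (2 − 1) × 0.458)
   = 0.9160 / 1.4580 = 0.628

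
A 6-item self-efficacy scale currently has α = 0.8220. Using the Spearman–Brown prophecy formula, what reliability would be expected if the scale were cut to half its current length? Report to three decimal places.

Length factor m = 1/2
α' = m·α / (1 − (1−m)·α)
   = 1/2 × 0.8220 / (1 − (1 − 1/2) × 0.8220)
   = 0.4110 / 0.5890 = 0.698

predicted reliability = 0.698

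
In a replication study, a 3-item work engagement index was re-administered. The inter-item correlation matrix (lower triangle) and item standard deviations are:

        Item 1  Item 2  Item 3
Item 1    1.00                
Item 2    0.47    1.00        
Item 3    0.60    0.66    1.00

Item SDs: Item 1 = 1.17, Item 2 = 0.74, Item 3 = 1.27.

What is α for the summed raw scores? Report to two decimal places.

α = 0.78

Σσ²ᵢ = 1.17² + 0.74² + 1.27² = 3.5294
Covariances σ_ij = r_ij · s_i · s_j:
  σ(Item 1,Item 2) = 0.47 × 1.17 × 0.74 = 0.4069
  σ(Item 1,Item 3) = 0.60 × 1.17 × 1.27 = 0.8915
  σ(Item 2,Item 3) = 0.66 × 0.74 × 1.27 = 0.6203
σ²_T = Σσ²ᵢ + 2·Σσ_ij = 3.5294 + 2 × 1.9187 = 7.3668
α = (3/2)·(1 − 3.5294/7.3668) = 0.78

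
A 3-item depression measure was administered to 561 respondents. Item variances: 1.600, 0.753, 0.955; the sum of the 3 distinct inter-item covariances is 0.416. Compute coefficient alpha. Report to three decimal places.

α = 0.301

ΣVar(i) = 1.600 + 0.753 + 0.955 = 3.308
Sum of distinct covariances = 0.416
Var(T) = ΣVar(i) + 2·Σcov = 3.308 + 2 × 0.416 = 4.140
α = (3/2)·(1 − 3.308/4.140) = 0.301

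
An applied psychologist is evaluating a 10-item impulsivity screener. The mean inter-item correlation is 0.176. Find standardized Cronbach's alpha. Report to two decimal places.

standardized Cronbach's alpha = 0.68

Standardized α = k·r̄ / (1 + (k−1)·r̄) = 10 × 0.176 / (1 + 9 × 0.176)
  = 1.7600 / 2.5840 = 0.68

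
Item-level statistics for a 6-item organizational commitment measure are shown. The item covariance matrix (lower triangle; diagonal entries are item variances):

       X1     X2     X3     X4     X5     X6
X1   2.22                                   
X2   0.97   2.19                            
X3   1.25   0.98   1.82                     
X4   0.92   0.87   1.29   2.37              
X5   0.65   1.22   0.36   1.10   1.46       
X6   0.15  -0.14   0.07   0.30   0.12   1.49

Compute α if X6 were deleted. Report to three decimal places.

α = 0.821

Remaining items: X1, X2, X3, X4, X5 (k = 5).
Σσ²ᵢ = 2.22 + 2.19 + 1.82 + 2.37 + 1.46 = 10.06
σ²_total = 10.06 + 2 × 9.61 = 29.28
α (item deleted) = (5/4)·(1 − 10.06/29.28) = 0.821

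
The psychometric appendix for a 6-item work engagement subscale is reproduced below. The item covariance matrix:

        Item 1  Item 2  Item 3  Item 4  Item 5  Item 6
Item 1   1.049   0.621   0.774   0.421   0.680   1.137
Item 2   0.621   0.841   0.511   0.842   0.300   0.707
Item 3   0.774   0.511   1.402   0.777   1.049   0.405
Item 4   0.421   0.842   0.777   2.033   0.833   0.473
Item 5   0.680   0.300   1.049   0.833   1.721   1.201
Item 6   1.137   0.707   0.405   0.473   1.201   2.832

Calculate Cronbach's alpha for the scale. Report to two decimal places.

ΣVar(i) = 1.049 + 0.841 + 1.402 + 2.033 + 1.721 + 2.832 = 9.878
Σ_{i<j} σ_ij = 10.731
σ²_total = 9.878 + 2 × 10.731 = 31.340
α = (k/(k−1))·(1 − ΣVar(i)/σ²_total) = (6/5)·(1 − 9.878/31.340) = 0.82

Cronbach's alpha = 0.82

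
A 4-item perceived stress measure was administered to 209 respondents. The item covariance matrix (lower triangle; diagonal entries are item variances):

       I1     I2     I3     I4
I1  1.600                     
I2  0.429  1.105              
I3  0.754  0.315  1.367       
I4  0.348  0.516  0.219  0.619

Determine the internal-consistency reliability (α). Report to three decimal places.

ΣVar(i) = 1.600 + 1.105 + 1.367 + 0.619 = 4.691
Sum of the distinct covariances = 2.581
total variance = 4.691 + 2 × 2.581 = 9.853
α = (k/(k−1))·(1 − ΣVar(i)/total variance) = (4/3)·(1 − 4.691/9.853) = 0.699

α = 0.699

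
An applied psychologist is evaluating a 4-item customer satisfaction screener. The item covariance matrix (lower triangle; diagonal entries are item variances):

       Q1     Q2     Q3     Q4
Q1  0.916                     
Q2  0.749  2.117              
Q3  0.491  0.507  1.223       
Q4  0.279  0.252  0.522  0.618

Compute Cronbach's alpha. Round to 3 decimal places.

Σσ²ᵢ = 0.916 + 2.117 + 1.223 + 0.618 = 4.874
Σ_{i<j} σ_ij = 2.800
Var(T) = 4.874 + 2 × 2.800 = 10.474
α = (k/(k−1))·(1 − Σσ²ᵢ/Var(T)) = (4/3)·(1 − 4.874/10.474) = 0.713

Cronbach's alpha = 0.713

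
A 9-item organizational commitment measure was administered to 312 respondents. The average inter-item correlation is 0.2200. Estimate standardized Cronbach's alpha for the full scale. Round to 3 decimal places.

α = 0.717

Standardized α = k·r̄ / (1 + (k−1)·r̄) = 9 × 0.2200 / (1 + 8 × 0.2200)
  = 1.9800 / 2.7600 = 0.717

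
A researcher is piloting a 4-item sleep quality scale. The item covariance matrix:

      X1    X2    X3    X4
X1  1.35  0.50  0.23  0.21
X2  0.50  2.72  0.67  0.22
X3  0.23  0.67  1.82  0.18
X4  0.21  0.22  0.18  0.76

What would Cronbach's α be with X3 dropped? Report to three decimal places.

α = 0.417

Remaining items: X1, X2, X4 (k = 3).
ΣVar(i) = 1.35 + 2.72 + 0.76 = 4.83
total variance = 4.83 + 2 × 0.93 = 6.69
α (item deleted) = (3/2)·(1 − 4.83/6.69) = 0.417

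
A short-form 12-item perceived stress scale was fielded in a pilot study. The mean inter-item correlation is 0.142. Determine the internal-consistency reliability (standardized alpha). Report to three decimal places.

α = 0.665

Standardized α = k·r̄ / (1 + (k−1)·r̄) = 12 × 0.142 / (1 + 11 × 0.142)
  = 1.7040 / 2.5620 = 0.665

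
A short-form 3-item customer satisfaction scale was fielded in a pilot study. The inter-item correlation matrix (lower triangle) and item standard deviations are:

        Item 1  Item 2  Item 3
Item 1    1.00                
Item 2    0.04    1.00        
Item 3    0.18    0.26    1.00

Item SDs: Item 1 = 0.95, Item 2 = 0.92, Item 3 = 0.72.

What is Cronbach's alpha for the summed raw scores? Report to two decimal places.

Σσ²ᵢ = 0.95² + 0.92² + 0.72² = 2.2673
Covariances σ_ij = r_ij · s_i · s_j:
  σ(Item 1,Item 2) = 0.04 × 0.95 × 0.92 = 0.0350
  σ(Item 1,Item 3) = 0.18 × 0.95 × 0.72 = 0.1231
  σ(Item 2,Item 3) = 0.26 × 0.92 × 0.72 = 0.1722
σ²_T = Σσ²ᵢ + 2·Σσ_ij = 2.2673 + 2 × 0.3303 = 2.9279
α = (3/2)·(1 − 2.2673/2.9279) = 0.34

Cronbach's alpha = 0.34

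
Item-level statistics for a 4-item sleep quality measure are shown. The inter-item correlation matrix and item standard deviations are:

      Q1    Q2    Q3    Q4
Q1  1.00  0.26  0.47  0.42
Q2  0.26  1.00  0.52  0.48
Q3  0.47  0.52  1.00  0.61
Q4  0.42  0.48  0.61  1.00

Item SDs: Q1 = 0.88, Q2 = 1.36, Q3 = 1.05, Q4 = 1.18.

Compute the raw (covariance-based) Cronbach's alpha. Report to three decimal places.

α = 0.765

Σσ²ᵢ = 0.88² + 1.36² + 1.05² + 1.18² = 5.1189
Covariances σ_ij = r_ij · s_i · s_j:
  σ(Q1,Q2) = 0.26 × 0.88 × 1.36 = 0.3112
  σ(Q1,Q3) = 0.47 × 0.88 × 1.05 = 0.4343
  σ(Q1,Q4) = 0.42 × 0.88 × 1.18 = 0.4361
  σ(Q2,Q3) = 0.52 × 1.36 × 1.05 = 0.7426
  σ(Q2,Q4) = 0.48 × 1.36 × 1.18 = 0.7703
  σ(Q3,Q4) = 0.61 × 1.05 × 1.18 = 0.7558
σ²_T = Σσ²ᵢ + 2·Σσ_ij = 5.1189 + 2 × 3.4503 = 12.0195
α = (4/3)·(1 − 5.1189/12.0195) = 0.765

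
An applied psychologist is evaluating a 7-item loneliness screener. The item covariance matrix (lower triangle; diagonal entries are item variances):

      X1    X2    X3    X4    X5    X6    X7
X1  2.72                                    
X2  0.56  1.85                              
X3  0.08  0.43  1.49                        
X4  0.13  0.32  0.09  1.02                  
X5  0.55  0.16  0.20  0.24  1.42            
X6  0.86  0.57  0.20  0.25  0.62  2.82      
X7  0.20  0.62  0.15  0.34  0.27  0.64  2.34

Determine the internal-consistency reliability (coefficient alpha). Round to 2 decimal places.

Σσ²ᵢ = 2.72 + 1.85 + 1.49 + 1.02 + 1.42 + 2.82 + 2.34 = 13.66
Σ_{i<j} σ_ij = 7.48
σ²_T = 13.66 + 2 × 7.48 = 28.62
α = (k/(k−1))·(1 − Σσ²ᵢ/σ²_T) = (7/6)·(1 − 13.66/28.62) = 0.61

α = 0.61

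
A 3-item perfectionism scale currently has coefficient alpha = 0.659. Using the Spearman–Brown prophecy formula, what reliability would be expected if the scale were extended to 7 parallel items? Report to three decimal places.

Length factor m = 7/3 = 2.3333
α' = m·α / (1 + (m−1)·α)
   = 7/3 × 0.659 / (1 + (7/3 − 1) × 0.659)
   = 1.5377 / 1.8787 = 0.818

predicted reliability = 0.818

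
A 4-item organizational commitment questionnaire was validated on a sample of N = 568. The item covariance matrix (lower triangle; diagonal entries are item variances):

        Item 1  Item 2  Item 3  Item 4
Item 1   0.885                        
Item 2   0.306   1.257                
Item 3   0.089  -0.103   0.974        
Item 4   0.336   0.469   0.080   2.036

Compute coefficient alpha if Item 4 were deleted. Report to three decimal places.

coefficient alpha = 0.237

Remaining items: Item 1, Item 2, Item 3 (k = 3).
sum of item variances = 0.885 + 1.257 + 0.974 = 3.116
σ²_total = 3.116 + 2 × 0.292 = 3.700
α (item deleted) = (3/2)·(1 − 3.116/3.700) = 0.237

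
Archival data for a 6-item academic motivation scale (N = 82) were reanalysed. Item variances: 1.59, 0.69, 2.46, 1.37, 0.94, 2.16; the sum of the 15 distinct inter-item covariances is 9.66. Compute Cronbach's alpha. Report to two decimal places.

Σσ²ᵢ = 1.59 + 0.69 + 2.46 + 1.37 + 0.94 + 2.16 = 9.21
Sum of distinct covariances = 9.66
σ²_T = Σσ²ᵢ + 2·Σcov = 9.21 + 2 × 9.66 = 28.53
α = (6/5)·(1 − 9.21/28.53) = 0.81

α = 0.81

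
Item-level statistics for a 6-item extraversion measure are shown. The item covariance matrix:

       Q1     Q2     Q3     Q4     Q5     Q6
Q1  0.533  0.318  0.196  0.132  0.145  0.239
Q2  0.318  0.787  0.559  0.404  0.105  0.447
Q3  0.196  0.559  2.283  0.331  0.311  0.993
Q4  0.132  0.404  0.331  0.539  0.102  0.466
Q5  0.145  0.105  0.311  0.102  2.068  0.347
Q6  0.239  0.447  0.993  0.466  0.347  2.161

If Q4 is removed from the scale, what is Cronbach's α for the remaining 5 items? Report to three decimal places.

α = 0.604

Remaining items: Q1, Q2, Q3, Q5, Q6 (k = 5).
sum of item variances = 0.533 + 0.787 + 2.283 + 2.068 + 2.161 = 7.832
total variance = 7.832 + 2 × 3.660 = 15.152
α (item deleted) = (5/4)·(1 − 7.832/15.152) = 0.604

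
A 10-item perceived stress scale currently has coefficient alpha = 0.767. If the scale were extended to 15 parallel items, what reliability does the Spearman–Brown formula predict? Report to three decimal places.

predicted reliability = 0.832

Length factor m = 15/10 = 1.5000
α' = m·α / (1 + (m−1)·α)
   = 15/10 × 0.767 / (1 + (15/10 − 1) × 0.767)
   = 1.1505 / 1.3835 = 0.832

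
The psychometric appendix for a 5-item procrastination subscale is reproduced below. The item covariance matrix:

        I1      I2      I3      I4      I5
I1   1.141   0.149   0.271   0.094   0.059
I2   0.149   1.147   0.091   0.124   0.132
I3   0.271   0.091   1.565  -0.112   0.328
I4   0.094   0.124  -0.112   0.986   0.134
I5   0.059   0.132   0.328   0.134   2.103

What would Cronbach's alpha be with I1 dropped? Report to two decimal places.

Remaining items: I2, I3, I4, I5 (k = 4).
Σσ²ᵢ = 1.147 + 1.565 + 0.986 + 2.103 = 5.801
σ²_T = 5.801 + 2 × 0.697 = 7.195
α (item deleted) = (4/3)·(1 − 5.801/7.195) = 0.26

α = 0.26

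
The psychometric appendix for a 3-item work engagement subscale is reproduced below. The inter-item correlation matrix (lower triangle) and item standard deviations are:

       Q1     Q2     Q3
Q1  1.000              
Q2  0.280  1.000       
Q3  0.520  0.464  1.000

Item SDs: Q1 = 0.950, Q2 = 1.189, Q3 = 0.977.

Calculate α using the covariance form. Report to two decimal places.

α = 0.67

Σσ²ᵢ = 0.950² + 1.189² + 0.977² = 3.2708
Covariances σ_ij = r_ij · s_i · s_j:
  σ(Q1,Q2) = 0.280 × 0.950 × 1.189 = 0.3163
  σ(Q1,Q3) = 0.520 × 0.950 × 0.977 = 0.4826
  σ(Q2,Q3) = 0.464 × 1.189 × 0.977 = 0.5390
σ²_T = Σσ²ᵢ + 2·Σσ_ij = 3.2708 + 2 × 1.3379 = 5.9466
α = (3/2)·(1 − 3.2708/5.9466) = 0.67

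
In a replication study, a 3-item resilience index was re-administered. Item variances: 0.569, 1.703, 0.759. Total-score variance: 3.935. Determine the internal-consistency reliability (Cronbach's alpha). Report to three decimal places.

α = 0.345

sum of item variances = 0.569 + 1.703 + 0.759 = 3.031
α = (k/(k−1))·(1 − sum of item variances/Var(T)) = (3/2)·(1 − 3.031/3.935) = 0.345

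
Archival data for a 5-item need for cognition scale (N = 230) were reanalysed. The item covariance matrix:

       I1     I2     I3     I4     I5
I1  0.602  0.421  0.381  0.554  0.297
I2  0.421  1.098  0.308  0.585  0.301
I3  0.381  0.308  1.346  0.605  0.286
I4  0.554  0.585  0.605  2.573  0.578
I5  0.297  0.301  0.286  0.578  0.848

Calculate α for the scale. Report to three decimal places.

α = 0.715

sum of item variances = 0.602 + 1.098 + 1.346 + 2.573 + 0.848 = 6.467
Sum of off-diagonal covariances = 4.316
total variance = 6.467 + 2 × 4.316 = 15.099
α = (k/(k−1))·(1 − sum of item variances/total variance) = (5/4)·(1 − 6.467/15.099) = 0.715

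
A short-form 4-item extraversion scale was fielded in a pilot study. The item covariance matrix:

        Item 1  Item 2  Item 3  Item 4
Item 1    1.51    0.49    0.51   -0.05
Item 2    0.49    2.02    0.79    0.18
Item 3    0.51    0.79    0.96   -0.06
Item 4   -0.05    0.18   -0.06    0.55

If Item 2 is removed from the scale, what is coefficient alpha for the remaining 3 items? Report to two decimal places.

Remaining items: Item 1, Item 3, Item 4 (k = 3).
sum of item variances = 1.51 + 0.96 + 0.55 = 3.02
total variance = 3.02 + 2 × 0.40 = 3.82
α (item deleted) = (3/2)·(1 − 3.02/3.82) = 0.31

α = 0.31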